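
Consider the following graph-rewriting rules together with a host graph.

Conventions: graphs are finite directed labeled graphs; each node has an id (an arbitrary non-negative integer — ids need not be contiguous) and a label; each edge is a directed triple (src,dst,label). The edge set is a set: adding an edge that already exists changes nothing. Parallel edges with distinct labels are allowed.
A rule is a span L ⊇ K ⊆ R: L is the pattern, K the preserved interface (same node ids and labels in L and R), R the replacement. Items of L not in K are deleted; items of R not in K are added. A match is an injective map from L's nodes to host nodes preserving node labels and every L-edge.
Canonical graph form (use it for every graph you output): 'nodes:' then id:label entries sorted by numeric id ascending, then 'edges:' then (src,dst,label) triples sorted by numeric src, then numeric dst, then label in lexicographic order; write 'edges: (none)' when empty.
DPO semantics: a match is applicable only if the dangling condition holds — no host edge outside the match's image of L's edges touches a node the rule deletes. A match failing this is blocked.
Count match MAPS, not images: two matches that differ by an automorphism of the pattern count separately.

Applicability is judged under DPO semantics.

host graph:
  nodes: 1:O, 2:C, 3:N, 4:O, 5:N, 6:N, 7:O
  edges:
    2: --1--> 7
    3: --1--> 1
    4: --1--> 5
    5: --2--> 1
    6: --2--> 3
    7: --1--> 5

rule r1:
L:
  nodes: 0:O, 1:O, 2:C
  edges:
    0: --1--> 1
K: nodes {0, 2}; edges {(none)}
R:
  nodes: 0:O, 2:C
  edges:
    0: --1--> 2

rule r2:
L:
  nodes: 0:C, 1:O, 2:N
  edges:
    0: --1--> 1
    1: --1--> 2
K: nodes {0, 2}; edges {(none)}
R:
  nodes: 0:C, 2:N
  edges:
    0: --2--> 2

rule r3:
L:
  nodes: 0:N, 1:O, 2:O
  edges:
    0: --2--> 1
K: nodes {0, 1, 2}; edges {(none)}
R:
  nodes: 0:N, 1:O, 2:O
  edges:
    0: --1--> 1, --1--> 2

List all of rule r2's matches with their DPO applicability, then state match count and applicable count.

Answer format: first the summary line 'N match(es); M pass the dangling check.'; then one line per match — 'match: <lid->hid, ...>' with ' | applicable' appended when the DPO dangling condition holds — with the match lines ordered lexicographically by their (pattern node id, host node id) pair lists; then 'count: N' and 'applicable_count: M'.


1 match(es); 1 pass the dangling check.
match: 0->2, 1->7, 2->5 | applicable
count: 1
applicable_count: 1


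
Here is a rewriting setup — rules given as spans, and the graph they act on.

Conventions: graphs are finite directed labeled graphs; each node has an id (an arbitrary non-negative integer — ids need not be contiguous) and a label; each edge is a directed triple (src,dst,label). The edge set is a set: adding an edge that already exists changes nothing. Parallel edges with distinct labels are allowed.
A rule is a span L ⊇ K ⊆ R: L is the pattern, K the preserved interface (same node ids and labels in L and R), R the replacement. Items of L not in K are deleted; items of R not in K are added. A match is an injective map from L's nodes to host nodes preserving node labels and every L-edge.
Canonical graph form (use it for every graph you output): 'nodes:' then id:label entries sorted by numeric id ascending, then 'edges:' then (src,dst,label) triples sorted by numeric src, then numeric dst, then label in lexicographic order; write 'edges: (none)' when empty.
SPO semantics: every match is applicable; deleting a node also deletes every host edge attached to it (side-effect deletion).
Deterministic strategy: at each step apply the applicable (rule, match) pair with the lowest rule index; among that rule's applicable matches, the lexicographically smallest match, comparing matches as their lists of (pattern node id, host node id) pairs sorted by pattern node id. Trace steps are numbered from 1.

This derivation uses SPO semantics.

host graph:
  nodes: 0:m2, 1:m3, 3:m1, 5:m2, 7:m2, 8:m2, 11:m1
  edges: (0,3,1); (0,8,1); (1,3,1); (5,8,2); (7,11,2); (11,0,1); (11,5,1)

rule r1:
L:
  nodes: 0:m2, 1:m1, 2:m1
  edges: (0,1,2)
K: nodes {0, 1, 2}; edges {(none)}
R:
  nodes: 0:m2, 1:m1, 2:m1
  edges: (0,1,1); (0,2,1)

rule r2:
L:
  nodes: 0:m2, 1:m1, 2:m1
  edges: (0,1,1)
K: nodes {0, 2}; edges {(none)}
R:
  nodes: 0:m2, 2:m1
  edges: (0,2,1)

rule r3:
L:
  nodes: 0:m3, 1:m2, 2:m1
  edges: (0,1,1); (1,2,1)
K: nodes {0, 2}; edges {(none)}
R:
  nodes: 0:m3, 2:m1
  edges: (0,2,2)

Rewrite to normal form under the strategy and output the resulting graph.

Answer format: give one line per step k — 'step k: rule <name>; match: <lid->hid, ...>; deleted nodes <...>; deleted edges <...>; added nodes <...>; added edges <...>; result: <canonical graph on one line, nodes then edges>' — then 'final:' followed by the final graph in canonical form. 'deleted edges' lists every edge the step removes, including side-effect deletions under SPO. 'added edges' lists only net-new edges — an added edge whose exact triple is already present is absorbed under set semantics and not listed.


step 1: rule r1; match: 0->7, 1->11, 2->3; deleted nodes (none); deleted edges (7,11,2); added nodes (none); added edges (7,3,1); (7,11,1); result: nodes: 0:m2, 1:m3, 3:m1, 5:m2, 7:m2, 8:m2, 11:m1 edges: (0,3,1); (0,8,1); (1,3,1); (5,8,2); (7,3,1); (7,11,1); (11,0,1); (11,5,1)
step 2: rule r2; match: 0->0, 1->3, 2->11; deleted nodes 3; deleted edges (0,3,1); (1,3,1); (7,3,1); added nodes (none); added edges (0,11,1); result: nodes: 0:m2, 1:m3, 5:m2, 7:m2, 8:m2, 11:m1 edges: (0,8,1); (0,11,1); (5,8,2); (7,11,1); (11,0,1); (11,5,1)
final:
nodes: 0:m2, 1:m3, 5:m2, 7:m2, 8:m2, 11:m1
edges: (0,8,1); (0,11,1); (5,8,2); (7,11,1); (11,0,1); (11,5,1)


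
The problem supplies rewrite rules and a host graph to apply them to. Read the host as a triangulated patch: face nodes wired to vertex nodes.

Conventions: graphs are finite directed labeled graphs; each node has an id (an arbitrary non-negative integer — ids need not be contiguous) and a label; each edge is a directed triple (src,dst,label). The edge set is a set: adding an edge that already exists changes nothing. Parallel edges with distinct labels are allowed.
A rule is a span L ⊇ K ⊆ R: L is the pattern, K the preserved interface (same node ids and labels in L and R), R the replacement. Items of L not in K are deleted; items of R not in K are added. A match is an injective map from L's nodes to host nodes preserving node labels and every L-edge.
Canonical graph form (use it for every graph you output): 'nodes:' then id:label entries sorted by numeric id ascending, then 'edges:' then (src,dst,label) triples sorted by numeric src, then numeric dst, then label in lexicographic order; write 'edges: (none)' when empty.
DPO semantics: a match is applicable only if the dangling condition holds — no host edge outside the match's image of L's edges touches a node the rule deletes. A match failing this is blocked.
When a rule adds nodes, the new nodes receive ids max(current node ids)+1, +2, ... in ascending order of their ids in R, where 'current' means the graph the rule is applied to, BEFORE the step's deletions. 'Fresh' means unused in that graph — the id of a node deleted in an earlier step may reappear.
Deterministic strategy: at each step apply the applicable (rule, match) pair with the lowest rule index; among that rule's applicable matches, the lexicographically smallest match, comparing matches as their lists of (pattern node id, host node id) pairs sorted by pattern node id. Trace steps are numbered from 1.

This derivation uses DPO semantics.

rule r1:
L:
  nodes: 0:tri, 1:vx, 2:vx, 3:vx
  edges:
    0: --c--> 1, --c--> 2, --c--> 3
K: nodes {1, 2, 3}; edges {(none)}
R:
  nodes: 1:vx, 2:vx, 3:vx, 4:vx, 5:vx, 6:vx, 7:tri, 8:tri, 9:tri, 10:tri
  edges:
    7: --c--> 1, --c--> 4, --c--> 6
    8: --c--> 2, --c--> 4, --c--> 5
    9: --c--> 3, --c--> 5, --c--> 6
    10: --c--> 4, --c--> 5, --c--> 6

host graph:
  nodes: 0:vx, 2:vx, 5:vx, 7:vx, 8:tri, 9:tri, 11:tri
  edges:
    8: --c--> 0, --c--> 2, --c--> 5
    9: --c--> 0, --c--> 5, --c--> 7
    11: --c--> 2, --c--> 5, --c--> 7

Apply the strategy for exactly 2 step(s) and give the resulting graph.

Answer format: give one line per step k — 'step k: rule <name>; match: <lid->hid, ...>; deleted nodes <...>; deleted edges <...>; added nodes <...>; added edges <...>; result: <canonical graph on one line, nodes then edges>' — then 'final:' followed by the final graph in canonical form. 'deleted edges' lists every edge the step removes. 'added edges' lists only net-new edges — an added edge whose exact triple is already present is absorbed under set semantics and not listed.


step 1: rule r1; match: 0->8, 1->0, 2->2, 3->5; deleted nodes 8; deleted edges (8,0,c); (8,2,c); (8,5,c); added nodes 12, 13, 14, 15, 16, 17, 18; added edges (15,0,c); (15,12,c); (15,14,c); (16,2,c); (16,12,c); (16,13,c); (17,5,c); (17,13,c); (17,14,c); (18,12,c); (18,13,c); (18,14,c); result: nodes: 0:vx, 2:vx, 5:vx, 7:vx, 9:tri, 11:tri, 12:vx, 13:vx, 14:vx, 15:tri, 16:tri, 17:tri, 18:tri edges: (9,0,c); (9,5,c); (9,7,c); (11,2,c); (11,5,c); (11,7,c); (15,0,c); (15,12,c); (15,14,c); (16,2,c); (16,12,c); (16,13,c); (17,5,c); (17,13,c); (17,14,c); (18,12,c); (18,13,c); (18,14,c)
step 2: rule r1; match: 0->9, 1->0, 2->5, 3->7; deleted nodes 9; deleted edges (9,0,c); (9,5,c); (9,7,c); added nodes 19, 20, 21, 22, 23, 24, 25; added edges (22,0,c); (22,19,c); (22,21,c); (23,5,c); (23,19,c); (23,20,c); (24,7,c); (24,20,c); (24,21,c); (25,19,c); (25,20,c); (25,21,c); result: nodes: 0:vx, 2:vx, 5:vx, 7:vx, 11:tri, 12:vx, 13:vx, 14:vx, 15:tri, 16:tri, 17:tri, 18:tri, 19:vx, 20:vx, 21:vx, 22:tri, 23:tri, 24:tri, 25:tri edges: (11,2,c); (11,5,c); (11,7,c); (15,0,c); (15,12,c); (15,14,c); (16,2,c); (16,12,c); (16,13,c); (17,5,c); (17,13,c); (17,14,c); (18,12,c); (18,13,c); (18,14,c); (22,0,c); (22,19,c); (22,21,c); (23,5,c); (23,19,c); (23,20,c); (24,7,c); (24,20,c); (24,21,c); (25,19,c); (25,20,c); (25,21,c)
final:
nodes: 0:vx, 2:vx, 5:vx, 7:vx, 11:tri, 12:vx, 13:vx, 14:vx, 15:tri, 16:tri, 17:tri, 18:tri, 19:vx, 20:vx, 21:vx, 22:tri, 23:tri, 24:tri, 25:tri
edges: (11,2,c); (11,5,c); (11,7,c); (15,0,c); (15,12,c); (15,14,c); (16,2,c); (16,12,c); (16,13,c); (17,5,c); (17,13,c); (17,14,c); (18,12,c); (18,13,c); (18,14,c); (22,0,c); (22,19,c); (22,21,c); (23,5,c); (23,19,c); (23,20,c); (24,7,c); (24,20,c); (24,21,c); (25,19,c); (25,20,c); (25,21,c)


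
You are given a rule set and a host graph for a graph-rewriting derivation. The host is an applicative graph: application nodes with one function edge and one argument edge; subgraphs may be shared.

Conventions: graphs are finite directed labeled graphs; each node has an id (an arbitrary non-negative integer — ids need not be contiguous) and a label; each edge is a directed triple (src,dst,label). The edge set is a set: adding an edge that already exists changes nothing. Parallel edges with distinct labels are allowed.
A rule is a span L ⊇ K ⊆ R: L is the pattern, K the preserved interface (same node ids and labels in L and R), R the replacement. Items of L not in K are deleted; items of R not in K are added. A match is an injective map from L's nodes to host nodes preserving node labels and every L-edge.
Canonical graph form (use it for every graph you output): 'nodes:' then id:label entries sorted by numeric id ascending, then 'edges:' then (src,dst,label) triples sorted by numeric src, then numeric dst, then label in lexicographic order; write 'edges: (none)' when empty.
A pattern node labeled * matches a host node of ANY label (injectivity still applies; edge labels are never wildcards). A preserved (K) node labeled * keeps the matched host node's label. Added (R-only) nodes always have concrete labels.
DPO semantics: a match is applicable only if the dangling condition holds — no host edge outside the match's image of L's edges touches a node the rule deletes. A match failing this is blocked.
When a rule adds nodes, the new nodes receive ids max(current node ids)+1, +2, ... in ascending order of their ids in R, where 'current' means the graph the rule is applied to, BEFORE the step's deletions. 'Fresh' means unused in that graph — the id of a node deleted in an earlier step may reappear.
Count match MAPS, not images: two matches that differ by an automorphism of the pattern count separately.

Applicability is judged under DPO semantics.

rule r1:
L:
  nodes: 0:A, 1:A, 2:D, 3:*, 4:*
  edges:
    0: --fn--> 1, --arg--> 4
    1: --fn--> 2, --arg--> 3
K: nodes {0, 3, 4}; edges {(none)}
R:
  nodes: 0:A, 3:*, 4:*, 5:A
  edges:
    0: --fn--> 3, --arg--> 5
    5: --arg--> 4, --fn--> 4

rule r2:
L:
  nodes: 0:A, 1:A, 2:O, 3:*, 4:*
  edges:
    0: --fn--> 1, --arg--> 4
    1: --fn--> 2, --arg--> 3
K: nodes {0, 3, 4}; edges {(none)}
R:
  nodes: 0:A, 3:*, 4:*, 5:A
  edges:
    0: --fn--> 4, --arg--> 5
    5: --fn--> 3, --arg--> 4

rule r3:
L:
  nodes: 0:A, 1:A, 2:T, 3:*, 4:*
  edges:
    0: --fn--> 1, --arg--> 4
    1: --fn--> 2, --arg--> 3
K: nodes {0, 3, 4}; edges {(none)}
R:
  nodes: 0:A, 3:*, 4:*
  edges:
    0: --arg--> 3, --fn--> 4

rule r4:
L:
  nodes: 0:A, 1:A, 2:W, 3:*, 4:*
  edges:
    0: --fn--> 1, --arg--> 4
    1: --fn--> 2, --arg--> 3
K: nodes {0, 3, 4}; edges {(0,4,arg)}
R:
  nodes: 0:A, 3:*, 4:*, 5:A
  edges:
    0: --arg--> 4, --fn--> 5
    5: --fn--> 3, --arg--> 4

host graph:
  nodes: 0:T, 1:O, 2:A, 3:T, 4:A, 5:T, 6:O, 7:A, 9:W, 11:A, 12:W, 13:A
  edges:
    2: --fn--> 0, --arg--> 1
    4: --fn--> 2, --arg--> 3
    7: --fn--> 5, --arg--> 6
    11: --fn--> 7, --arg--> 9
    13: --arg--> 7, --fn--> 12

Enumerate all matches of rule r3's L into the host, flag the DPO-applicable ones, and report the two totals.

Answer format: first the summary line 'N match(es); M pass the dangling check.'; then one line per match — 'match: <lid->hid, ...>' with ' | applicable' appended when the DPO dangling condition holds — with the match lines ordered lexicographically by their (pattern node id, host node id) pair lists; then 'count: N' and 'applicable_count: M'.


2 match(es); 1 pass the dangling check.
match: 0->4, 1->2, 2->0, 3->1, 4->3 | applicable
match: 0->11, 1->7, 2->5, 3->6, 4->9
count: 2
applicable_count: 1


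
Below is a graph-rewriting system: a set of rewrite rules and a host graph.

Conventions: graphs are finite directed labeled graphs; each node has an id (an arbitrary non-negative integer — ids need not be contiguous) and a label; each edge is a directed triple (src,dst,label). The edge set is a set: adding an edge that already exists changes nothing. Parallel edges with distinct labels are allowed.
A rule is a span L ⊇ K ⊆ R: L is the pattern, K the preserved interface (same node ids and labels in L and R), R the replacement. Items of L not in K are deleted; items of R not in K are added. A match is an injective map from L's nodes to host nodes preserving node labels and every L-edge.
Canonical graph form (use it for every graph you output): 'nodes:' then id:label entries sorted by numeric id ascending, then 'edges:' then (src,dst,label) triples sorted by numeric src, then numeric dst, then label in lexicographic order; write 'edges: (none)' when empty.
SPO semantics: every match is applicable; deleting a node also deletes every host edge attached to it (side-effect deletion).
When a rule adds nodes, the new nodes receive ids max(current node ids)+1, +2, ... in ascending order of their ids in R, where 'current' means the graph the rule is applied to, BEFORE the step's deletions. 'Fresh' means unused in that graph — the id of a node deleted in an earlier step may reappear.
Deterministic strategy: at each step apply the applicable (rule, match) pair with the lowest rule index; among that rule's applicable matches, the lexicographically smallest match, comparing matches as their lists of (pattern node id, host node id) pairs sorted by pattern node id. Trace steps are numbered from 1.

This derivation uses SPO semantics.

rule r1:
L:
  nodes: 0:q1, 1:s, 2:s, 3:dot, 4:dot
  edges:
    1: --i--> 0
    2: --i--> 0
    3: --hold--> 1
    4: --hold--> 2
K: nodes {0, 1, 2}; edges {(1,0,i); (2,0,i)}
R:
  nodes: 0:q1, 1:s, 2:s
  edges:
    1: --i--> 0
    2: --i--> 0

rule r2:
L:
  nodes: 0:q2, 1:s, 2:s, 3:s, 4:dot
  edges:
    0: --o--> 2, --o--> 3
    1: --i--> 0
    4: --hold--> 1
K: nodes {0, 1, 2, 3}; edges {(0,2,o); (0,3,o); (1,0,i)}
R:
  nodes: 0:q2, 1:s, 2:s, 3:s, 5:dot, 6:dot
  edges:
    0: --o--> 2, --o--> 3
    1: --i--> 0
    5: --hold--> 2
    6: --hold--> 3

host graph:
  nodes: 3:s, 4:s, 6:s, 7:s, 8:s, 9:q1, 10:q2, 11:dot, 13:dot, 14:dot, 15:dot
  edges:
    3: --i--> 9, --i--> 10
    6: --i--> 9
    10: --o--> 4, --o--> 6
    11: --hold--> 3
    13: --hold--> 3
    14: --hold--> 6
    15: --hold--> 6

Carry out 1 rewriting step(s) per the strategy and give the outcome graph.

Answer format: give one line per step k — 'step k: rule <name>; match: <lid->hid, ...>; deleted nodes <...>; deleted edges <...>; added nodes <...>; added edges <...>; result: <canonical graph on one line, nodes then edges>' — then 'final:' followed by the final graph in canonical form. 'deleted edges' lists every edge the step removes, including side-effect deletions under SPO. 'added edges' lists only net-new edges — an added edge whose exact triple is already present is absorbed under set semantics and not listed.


step 1: rule r1; match: 0->9, 1->3, 2->6, 3->11, 4->14; deleted nodes 11, 14; deleted edges (11,3,hold); (14,6,hold); added nodes (none); added edges (none); result: nodes: 3:s, 4:s, 6:s, 7:s, 8:s, 9:q1, 10:q2, 13:dot, 15:dot edges: (3,9,i); (3,10,i); (6,9,i); (10,4,o); (10,6,o); (13,3,hold); (15,6,hold)
final:
nodes: 3:s, 4:s, 6:s, 7:s, 8:s, 9:q1, 10:q2, 13:dot, 15:dot
edges: (3,9,i); (3,10,i); (6,9,i); (10,4,o); (10,6,o); (13,3,hold); (15,6,hold)


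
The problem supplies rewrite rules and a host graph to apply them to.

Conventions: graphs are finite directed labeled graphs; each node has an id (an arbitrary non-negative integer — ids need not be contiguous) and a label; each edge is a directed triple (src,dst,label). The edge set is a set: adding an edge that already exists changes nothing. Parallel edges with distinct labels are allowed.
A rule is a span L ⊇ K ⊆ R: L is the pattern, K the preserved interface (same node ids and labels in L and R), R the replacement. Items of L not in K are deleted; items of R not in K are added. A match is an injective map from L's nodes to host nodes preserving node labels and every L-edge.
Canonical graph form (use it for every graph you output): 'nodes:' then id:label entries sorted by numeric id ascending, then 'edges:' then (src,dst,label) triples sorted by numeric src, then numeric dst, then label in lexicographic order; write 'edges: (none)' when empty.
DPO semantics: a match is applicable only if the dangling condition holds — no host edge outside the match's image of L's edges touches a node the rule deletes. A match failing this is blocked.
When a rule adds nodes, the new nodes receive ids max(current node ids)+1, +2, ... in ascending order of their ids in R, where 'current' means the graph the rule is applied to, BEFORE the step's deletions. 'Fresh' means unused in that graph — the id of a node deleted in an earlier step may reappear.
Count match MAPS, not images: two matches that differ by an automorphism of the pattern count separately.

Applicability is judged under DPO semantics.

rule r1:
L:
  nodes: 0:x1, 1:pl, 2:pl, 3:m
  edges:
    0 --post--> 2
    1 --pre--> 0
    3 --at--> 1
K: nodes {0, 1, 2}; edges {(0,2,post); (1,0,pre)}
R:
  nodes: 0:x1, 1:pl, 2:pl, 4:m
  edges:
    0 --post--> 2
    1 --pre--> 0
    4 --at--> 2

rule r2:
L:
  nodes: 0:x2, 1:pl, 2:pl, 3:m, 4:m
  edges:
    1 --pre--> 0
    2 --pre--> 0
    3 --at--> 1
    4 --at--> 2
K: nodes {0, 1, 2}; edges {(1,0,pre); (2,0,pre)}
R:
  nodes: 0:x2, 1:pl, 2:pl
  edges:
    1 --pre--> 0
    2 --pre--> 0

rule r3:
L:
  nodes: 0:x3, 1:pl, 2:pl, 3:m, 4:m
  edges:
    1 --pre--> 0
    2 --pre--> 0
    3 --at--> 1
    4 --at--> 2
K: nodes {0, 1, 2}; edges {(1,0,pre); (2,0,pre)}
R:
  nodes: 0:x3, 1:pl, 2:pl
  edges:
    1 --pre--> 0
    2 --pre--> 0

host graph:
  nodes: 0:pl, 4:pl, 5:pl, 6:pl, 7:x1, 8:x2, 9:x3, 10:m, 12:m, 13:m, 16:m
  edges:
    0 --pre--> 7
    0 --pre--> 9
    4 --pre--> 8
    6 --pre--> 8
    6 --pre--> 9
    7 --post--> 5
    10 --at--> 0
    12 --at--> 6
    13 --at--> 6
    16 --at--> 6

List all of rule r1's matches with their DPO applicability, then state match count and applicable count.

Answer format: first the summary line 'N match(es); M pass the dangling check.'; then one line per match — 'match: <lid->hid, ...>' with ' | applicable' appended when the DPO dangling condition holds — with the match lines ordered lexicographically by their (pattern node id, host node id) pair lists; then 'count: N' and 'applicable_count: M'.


1 match(es); 1 pass the dangling check.
match: 0->7, 1->0, 2->5, 3->10 | applicable
count: 1
applicable_count: 1


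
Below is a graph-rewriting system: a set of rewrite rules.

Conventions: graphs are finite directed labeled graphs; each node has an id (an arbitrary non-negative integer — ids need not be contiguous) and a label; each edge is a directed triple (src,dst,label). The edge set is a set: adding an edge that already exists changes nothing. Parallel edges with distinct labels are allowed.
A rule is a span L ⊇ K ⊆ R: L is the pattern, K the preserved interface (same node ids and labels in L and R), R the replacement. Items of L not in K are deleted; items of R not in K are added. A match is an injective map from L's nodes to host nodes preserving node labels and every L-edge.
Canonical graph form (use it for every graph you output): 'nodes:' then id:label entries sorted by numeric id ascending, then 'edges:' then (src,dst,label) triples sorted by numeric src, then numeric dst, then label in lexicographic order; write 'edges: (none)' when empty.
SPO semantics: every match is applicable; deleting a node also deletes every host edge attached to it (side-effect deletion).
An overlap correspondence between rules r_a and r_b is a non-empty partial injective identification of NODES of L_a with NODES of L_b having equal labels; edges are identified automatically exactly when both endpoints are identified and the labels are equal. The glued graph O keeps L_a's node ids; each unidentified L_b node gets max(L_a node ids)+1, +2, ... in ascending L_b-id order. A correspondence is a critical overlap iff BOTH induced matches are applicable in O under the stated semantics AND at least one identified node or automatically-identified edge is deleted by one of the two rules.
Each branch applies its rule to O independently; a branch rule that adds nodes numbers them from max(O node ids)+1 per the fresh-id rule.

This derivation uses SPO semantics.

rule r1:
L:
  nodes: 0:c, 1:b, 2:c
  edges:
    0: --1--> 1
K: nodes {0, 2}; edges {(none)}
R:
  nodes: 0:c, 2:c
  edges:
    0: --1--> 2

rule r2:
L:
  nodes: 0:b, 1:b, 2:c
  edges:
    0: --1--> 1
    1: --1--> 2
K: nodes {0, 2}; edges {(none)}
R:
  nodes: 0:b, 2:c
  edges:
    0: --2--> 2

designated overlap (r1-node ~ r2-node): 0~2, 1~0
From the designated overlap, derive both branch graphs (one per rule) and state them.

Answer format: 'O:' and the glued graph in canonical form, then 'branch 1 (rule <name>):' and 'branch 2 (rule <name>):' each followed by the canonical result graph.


O:
nodes: 0:c, 1:b, 2:c, 3:b
edges: (0,1,1); (1,3,1); (3,0,1)
branch 1 (rule r1):
nodes: 0:c, 2:c, 3:b
edges: (0,2,1); (3,0,1)
branch 2 (rule r2):
nodes: 0:c, 1:b, 2:c
edges: (0,1,1); (1,0,2)


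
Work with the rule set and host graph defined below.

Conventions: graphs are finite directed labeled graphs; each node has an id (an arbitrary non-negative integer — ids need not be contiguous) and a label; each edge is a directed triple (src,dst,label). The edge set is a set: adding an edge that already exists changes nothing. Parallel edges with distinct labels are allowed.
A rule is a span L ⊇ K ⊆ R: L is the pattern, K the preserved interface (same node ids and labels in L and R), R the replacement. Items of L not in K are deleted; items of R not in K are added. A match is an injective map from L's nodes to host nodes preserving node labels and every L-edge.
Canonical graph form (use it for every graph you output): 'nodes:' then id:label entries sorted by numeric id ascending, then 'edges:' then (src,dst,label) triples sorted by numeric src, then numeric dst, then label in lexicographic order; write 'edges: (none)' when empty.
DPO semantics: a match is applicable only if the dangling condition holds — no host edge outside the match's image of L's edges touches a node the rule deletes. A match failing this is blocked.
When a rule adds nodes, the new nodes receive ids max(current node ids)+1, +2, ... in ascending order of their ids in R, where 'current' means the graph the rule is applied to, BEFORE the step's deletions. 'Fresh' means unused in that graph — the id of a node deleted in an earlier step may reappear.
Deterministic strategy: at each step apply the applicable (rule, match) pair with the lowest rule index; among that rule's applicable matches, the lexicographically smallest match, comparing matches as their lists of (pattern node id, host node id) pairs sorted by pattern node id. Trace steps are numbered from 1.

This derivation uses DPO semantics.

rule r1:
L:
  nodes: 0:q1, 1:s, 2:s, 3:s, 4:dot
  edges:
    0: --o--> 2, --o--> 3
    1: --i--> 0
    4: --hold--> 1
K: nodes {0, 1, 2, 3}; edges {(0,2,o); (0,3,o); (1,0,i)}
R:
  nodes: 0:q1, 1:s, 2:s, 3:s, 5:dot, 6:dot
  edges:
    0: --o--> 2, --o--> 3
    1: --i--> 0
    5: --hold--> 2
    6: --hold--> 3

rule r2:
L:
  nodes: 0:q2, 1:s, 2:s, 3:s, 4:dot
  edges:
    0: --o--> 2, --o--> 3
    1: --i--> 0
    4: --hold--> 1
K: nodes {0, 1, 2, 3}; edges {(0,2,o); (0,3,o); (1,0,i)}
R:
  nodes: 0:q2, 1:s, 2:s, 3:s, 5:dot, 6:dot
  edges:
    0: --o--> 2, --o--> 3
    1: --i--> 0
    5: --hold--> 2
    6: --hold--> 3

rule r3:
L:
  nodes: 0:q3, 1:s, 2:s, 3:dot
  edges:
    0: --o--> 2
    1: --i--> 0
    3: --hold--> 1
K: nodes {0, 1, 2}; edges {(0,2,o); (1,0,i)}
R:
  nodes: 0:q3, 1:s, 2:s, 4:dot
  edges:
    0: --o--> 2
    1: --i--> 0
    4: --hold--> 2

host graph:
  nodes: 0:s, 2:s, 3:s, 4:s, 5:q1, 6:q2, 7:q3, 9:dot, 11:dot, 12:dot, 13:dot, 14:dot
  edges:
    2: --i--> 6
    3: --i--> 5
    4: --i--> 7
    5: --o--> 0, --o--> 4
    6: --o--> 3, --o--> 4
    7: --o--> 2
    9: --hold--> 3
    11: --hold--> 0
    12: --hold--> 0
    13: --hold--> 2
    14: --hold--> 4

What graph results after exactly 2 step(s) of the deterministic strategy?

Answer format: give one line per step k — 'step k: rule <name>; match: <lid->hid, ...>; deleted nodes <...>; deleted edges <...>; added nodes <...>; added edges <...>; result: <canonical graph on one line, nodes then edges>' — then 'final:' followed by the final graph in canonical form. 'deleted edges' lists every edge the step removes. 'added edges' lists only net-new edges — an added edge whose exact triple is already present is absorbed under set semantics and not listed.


step 1: rule r1; match: 0->5, 1->3, 2->0, 3->4, 4->9; deleted nodes 9; deleted edges (9,3,hold); added nodes 15, 16; added edges (15,0,hold); (16,4,hold); result: nodes: 0:s, 2:s, 3:s, 4:s, 5:q1, 6:q2, 7:q3, 11:dot, 12:dot, 13:dot, 14:dot, 15:dot, 16:dot edges: (2,6,i); (3,5,i); (4,7,i); (5,0,o); (5,4,o); (6,3,o); (6,4,o); (7,2,o); (11,0,hold); (12,0,hold); (13,2,hold); (14,4,hold); (15,0,hold); (16,4,hold)
step 2: rule r2; match: 0->6, 1->2, 2->3, 3->4, 4->13; deleted nodes 13; deleted edges (13,2,hold); added nodes 17, 18; added edges (17,3,hold); (18,4,hold); result: nodes: 0:s, 2:s, 3:s, 4:s, 5:q1, 6:q2, 7:q3, 11:dot, 12:dot, 14:dot, 15:dot, 16:dot, 17:dot, 18:dot edges: (2,6,i); (3,5,i); (4,7,i); (5,0,o); (5,4,o); (6,3,o); (6,4,o); (7,2,o); (11,0,hold); (12,0,hold); (14,4,hold); (15,0,hold); (16,4,hold); (17,3,hold); (18,4,hold)
final:
nodes: 0:s, 2:s, 3:s, 4:s, 5:q1, 6:q2, 7:q3, 11:dot, 12:dot, 14:dot, 15:dot, 16:dot, 17:dot, 18:dot
edges: (2,6,i); (3,5,i); (4,7,i); (5,0,o); (5,4,o); (6,3,o); (6,4,o); (7,2,o); (11,0,hold); (12,0,hold); (14,4,hold); (15,0,hold); (16,4,hold); (17,3,hold); (18,4,hold)


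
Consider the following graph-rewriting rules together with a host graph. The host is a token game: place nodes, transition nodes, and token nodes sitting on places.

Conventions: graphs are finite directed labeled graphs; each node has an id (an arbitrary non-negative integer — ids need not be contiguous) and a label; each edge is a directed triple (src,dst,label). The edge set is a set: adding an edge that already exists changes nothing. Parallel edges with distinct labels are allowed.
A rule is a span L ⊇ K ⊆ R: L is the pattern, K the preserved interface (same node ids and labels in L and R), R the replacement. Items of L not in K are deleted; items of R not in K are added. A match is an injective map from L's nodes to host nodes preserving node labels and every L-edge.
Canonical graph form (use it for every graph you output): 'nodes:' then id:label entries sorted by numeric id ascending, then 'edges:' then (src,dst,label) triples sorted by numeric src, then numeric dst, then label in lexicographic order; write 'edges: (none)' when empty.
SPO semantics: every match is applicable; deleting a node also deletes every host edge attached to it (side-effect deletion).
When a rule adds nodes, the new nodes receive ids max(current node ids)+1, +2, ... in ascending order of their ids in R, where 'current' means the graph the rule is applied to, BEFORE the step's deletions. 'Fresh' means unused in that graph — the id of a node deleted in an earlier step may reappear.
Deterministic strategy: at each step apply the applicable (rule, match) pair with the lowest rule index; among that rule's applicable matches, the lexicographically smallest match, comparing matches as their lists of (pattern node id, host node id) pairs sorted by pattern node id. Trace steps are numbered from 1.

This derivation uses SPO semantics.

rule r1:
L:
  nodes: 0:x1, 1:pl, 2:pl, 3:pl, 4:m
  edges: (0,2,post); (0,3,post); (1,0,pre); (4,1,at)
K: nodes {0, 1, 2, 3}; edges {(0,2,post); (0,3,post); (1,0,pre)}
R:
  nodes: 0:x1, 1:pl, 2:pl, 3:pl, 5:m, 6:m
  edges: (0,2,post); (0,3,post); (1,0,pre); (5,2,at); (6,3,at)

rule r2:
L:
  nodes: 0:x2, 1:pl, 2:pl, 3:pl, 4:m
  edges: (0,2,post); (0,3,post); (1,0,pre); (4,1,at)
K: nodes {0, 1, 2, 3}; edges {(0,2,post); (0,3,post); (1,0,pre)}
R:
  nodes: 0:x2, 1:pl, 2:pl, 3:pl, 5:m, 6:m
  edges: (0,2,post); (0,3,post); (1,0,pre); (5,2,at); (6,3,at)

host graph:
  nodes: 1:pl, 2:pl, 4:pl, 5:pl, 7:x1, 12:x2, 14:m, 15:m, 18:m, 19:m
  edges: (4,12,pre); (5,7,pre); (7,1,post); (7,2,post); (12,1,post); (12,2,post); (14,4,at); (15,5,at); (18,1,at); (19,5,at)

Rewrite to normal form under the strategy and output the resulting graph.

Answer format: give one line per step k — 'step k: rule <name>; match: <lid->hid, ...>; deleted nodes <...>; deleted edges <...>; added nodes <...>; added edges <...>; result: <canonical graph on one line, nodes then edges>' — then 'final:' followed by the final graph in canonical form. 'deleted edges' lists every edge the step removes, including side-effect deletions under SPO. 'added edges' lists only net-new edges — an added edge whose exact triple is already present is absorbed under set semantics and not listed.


step 1: rule r1; match: 0->7, 1->5, 2->1, 3->2, 4->15; deleted nodes 15; deleted edges (15,5,at); added nodes 20, 21; added edges (20,1,at); (21,2,at); result: nodes: 1:pl, 2:pl, 4:pl, 5:pl, 7:x1, 12:x2, 14:m, 18:m, 19:m, 20:m, 21:m edges: (4,12,pre); (5,7,pre); (7,1,post); (7,2,post); (12,1,post); (12,2,post); (14,4,at); (18,1,at); (19,5,at); (20,1,at); (21,2,at)
step 2: rule r1; match: 0->7, 1->5, 2->1, 3->2, 4->19; deleted nodes 19; deleted edges (19,5,at); added nodes 22, 23; added edges (22,1,at); (23,2,at); result: nodes: 1:pl, 2:pl, 4:pl, 5:pl, 7:x1, 12:x2, 14:m, 18:m, 20:m, 21:m, 22:m, 23:m edges: (4,12,pre); (5,7,pre); (7,1,post); (7,2,post); (12,1,post); (12,2,post); (14,4,at); (18,1,at); (20,1,at); (21,2,at); (22,1,at); (23,2,at)
step 3: rule r2; match: 0->12, 1->4, 2->1, 3->2, 4->14; deleted nodes 14; deleted edges (14,4,at); added nodes 24, 25; added edges (24,1,at); (25,2,at); result: nodes: 1:pl, 2:pl, 4:pl, 5:pl, 7:x1, 12:x2, 18:m, 20:m, 21:m, 22:m, 23:m, 24:m, 25:m edges: (4,12,pre); (5,7,pre); (7,1,post); (7,2,post); (12,1,post); (12,2,post); (18,1,at); (20,1,at); (21,2,at); (22,1,at); (23,2,at); (24,1,at); (25,2,at)
final:
nodes: 1:pl, 2:pl, 4:pl, 5:pl, 7:x1, 12:x2, 18:m, 20:m, 21:m, 22:m, 23:m, 24:m, 25:m
edges: (4,12,pre); (5,7,pre); (7,1,post); (7,2,post); (12,1,post); (12,2,post); (18,1,at); (20,1,at); (21,2,at); (22,1,at); (23,2,at); (24,1,at); (25,2,at)


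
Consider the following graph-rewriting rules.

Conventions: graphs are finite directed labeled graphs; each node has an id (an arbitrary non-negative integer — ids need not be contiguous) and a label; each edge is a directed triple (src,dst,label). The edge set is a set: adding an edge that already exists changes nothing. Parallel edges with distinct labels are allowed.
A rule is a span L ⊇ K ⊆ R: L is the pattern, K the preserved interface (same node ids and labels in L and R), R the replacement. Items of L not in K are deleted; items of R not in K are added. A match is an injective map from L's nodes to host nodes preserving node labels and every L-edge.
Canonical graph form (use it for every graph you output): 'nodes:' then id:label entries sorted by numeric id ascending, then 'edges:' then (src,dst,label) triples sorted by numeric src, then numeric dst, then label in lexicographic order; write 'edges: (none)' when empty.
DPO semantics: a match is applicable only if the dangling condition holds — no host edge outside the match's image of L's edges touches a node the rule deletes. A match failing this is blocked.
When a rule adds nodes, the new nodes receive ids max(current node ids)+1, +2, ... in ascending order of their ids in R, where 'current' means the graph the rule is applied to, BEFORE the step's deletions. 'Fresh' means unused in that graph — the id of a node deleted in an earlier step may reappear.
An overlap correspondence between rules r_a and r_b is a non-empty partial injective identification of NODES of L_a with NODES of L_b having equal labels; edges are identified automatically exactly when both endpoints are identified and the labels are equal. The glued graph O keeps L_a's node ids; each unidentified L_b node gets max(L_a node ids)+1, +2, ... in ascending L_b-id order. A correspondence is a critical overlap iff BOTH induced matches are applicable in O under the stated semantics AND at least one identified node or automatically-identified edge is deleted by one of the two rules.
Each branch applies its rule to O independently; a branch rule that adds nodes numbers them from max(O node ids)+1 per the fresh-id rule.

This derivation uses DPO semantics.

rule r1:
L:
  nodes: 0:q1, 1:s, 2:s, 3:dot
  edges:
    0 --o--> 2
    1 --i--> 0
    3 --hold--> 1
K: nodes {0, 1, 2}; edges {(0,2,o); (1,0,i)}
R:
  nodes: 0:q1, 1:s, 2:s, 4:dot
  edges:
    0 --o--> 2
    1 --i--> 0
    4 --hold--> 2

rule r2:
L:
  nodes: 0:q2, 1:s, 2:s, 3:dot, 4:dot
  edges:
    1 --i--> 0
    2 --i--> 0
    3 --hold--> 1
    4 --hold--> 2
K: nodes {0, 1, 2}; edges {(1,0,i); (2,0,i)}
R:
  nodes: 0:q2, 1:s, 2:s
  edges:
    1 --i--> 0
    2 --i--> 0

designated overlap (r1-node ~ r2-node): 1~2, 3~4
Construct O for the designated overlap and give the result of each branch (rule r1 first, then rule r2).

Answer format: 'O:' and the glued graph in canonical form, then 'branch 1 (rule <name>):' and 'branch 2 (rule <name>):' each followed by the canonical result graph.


O:
nodes: 0:q1, 1:s, 2:s, 3:dot, 4:q2, 5:s, 6:dot
edges: (0,2,o); (1,0,i); (1,4,i); (3,1,hold); (5,4,i); (6,5,hold)
branch 1 (rule r1):
nodes: 0:q1, 1:s, 2:s, 4:q2, 5:s, 6:dot, 7:dot
edges: (0,2,o); (1,0,i); (1,4,i); (5,4,i); (6,5,hold); (7,2,hold)
branch 2 (rule r2):
nodes: 0:q1, 1:s, 2:s, 4:q2, 5:s
edges: (0,2,o); (1,0,i); (1,4,i); (5,4,i)


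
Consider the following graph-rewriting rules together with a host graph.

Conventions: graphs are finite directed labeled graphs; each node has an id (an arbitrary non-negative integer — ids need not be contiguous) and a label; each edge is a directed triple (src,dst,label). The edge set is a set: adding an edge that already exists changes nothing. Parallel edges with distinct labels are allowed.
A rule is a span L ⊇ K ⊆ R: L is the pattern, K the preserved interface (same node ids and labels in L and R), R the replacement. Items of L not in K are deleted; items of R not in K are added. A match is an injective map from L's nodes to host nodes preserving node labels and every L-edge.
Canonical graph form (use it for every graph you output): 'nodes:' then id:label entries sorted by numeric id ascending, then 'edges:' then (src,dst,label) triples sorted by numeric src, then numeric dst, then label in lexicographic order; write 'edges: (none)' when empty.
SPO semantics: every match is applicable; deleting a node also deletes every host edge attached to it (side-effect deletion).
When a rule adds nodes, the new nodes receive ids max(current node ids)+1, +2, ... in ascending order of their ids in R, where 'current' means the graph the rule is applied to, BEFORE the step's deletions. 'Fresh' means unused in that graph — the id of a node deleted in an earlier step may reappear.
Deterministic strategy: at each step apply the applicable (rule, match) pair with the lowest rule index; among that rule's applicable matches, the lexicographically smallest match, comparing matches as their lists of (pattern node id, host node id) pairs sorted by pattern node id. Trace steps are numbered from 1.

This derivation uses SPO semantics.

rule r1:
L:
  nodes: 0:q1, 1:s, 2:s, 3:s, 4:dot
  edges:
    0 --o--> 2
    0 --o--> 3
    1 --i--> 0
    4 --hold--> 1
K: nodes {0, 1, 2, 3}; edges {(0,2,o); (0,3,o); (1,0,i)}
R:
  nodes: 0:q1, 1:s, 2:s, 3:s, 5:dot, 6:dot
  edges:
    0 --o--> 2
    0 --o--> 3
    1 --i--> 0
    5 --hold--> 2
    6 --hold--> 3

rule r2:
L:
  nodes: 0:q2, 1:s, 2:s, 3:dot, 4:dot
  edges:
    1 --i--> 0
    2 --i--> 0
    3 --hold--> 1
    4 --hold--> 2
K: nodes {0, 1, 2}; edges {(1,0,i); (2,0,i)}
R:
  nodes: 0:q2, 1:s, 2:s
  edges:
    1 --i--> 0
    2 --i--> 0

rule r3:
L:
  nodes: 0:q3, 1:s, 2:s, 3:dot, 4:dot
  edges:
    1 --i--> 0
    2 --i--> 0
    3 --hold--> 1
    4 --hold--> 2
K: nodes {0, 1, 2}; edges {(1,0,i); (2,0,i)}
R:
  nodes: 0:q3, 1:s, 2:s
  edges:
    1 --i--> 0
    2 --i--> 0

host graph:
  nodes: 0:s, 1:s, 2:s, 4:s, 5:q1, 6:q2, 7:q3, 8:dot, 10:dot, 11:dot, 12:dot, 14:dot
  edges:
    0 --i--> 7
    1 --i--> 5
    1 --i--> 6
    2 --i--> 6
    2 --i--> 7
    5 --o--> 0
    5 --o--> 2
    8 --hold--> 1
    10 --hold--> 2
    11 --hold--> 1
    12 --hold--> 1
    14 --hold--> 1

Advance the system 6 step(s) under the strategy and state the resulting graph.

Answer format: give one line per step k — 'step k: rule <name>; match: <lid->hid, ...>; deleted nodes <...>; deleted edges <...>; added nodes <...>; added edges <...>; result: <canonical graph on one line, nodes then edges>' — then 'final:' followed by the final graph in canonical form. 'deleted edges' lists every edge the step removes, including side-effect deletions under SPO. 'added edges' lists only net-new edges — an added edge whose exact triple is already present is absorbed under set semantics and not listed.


step 1: rule r1; match: 0->5, 1->1, 2->0, 3->2, 4->8; deleted nodes 8; deleted edges (8,1,hold); added nodes 15, 16; added edges (15,0,hold); (16,2,hold); result: nodes: 0:s, 1:s, 2:s, 4:s, 5:q1, 6:q2, 7:q3, 10:dot, 11:dot, 12:dot, 14:dot, 15:dot, 16:dot edges: (0,7,i); (1,5,i); (1,6,i); (2,6,i); (2,7,i); (5,0,o); (5,2,o); (10,2,hold); (11,1,hold); (12,1,hold); (14,1,hold); (15,0,hold); (16,2,hold)
step 2: rule r1; match: 0->5, 1->1, 2->0, 3->2, 4->11; deleted nodes 11; deleted edges (11,1,hold); added nodes 17, 18; added edges (17,0,hold); (18,2,hold); result: nodes: 0:s, 1:s, 2:s, 4:s, 5:q1, 6:q2, 7:q3, 10:dot, 12:dot, 14:dot, 15:dot, 16:dot, 17:dot, 18:dot edges: (0,7,i); (1,5,i); (1,6,i); (2,6,i); (2,7,i); (5,0,o); (5,2,o); (10,2,hold); (12,1,hold); (14,1,hold); (15,0,hold); (16,2,hold); (17,0,hold); (18,2,hold)
step 3: rule r1; match: 0->5, 1->1, 2->0, 3->2, 4->12; deleted nodes 12; deleted edges (12,1,hold); added nodes 19, 20; added edges (19,0,hold); (20,2,hold); result: nodes: 0:s, 1:s, 2:s, 4:s, 5:q1, 6:q2, 7:q3, 10:dot, 14:dot, 15:dot, 16:dot, 17:dot, 18:dot, 19:dot, 20:dot edges: (0,7,i); (1,5,i); (1,6,i); (2,6,i); (2,7,i); (5,0,o); (5,2,o); (10,2,hold); (14,1,hold); (15,0,hold); (16,2,hold); (17,0,hold); (18,2,hold); (19,0,hold); (20,2,hold)
step 4: rule r1; match: 0->5, 1->1, 2->0, 3->2, 4->14; deleted nodes 14; deleted edges (14,1,hold); added nodes 21, 22; added edges (21,0,hold); (22,2,hold); result: nodes: 0:s, 1:s, 2:s, 4:s, 5:q1, 6:q2, 7:q3, 10:dot, 15:dot, 16:dot, 17:dot, 18:dot, 19:dot, 20:dot, 21:dot, 22:dot edges: (0,7,i); (1,5,i); (1,6,i); (2,6,i); (2,7,i); (5,0,o); (5,2,o); (10,2,hold); (15,0,hold); (16,2,hold); (17,0,hold); (18,2,hold); (19,0,hold); (20,2,hold); (21,0,hold); (22,2,hold)
step 5: rule r3; match: 0->7, 1->0, 2->2, 3->15, 4->10; deleted nodes 10, 15; deleted edges (10,2,hold); (15,0,hold); added nodes (none); added edges (none); result: nodes: 0:s, 1:s, 2:s, 4:s, 5:q1, 6:q2, 7:q3, 16:dot, 17:dot, 18:dot, 19:dot, 20:dot, 21:dot, 22:dot edges: (0,7,i); (1,5,i); (1,6,i); (2,6,i); (2,7,i); (5,0,o); (5,2,o); (16,2,hold); (17,0,hold); (18,2,hold); (19,0,hold); (20,2,hold); (21,0,hold); (22,2,hold)
step 6: rule r3; match: 0->7, 1->0, 2->2, 3->17, 4->16; deleted nodes 16, 17; deleted edges (16,2,hold); (17,0,hold); added nodes (none); added edges (none); result: nodes: 0:s, 1:s, 2:s, 4:s, 5:q1, 6:q2, 7:q3, 18:dot, 19:dot, 20:dot, 21:dot, 22:dot edges: (0,7,i); (1,5,i); (1,6,i); (2,6,i); (2,7,i); (5,0,o); (5,2,o); (18,2,hold); (19,0,hold); (20,2,hold); (21,0,hold); (22,2,hold)
final:
nodes: 0:s, 1:s, 2:s, 4:s, 5:q1, 6:q2, 7:q3, 18:dot, 19:dot, 20:dot, 21:dot, 22:dot
edges: (0,7,i); (1,5,i); (1,6,i); (2,6,i); (2,7,i); (5,0,o); (5,2,o); (18,2,hold); (19,0,hold); (20,2,hold); (21,0,hold); (22,2,hold)
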